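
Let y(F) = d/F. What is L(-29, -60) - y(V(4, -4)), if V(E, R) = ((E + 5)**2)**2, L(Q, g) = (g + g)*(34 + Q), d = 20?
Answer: -3936620/6561 ≈ -600.00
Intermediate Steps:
L(Q, g) = 2*g*(34 + Q) (L(Q, g) = (2*g)*(34 + Q) = 2*g*(34 + Q))
V(E, R) = (5 + E)**4 (V(E, R) = ((5 + E)**2)**2 = (5 + E)**4)
y(F) = 20/F
L(-29, -60) - y(V(4, -4)) = 2*(-60)*(34 - 29) - 20/((5 + 4)**4) = 2*(-60)*5 - 20/(9**4) = -600 - 20/6561 = -3936620/6561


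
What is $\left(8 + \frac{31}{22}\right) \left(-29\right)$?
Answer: $- \frac{6003}{22} \approx -272.86$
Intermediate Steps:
$\left(8 + \frac{31}{22}\right) \left(-29\right) = \frac{207}{22} \left(-29\right) = - \frac{6003}{22}$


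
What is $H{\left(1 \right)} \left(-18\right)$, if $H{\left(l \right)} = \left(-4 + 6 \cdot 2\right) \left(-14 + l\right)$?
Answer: $1872$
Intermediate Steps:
$H{\left(l \right)} = -112 + 8 l$ ($H{\left(l \right)} = \left(-4 + 12\right) \left(-14 + l\right) = 8 \left(-14 + l\right) = -112 + 8 l$)
$H{\left(1 \right)} \left(-18\right) = \left(-112 + 8 \cdot 1\right) \left(-18\right) = \left(-112 + 8\right) \left(-18\right) = \left(-104\right) \left(-18\right) = 1872$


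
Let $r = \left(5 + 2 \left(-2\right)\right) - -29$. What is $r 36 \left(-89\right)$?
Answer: $-96120$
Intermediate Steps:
$r = 30$ ($r = \left(5 - 4\right) + 29 = 1 + 29 = 30$)
$r 36 \left(-89\right) = 30 \cdot 36 \left(-89\right) = 1080 \left(-89\right) = -96120$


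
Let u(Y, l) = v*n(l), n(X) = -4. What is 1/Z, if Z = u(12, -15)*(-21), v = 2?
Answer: 1/168 ≈ 0.0059524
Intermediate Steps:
u(Y, l) = -8 (u(Y, l) = 2*(-4) = -8)
Z = 168 (Z = -8*(-21) = 168)
1/Z = 1/168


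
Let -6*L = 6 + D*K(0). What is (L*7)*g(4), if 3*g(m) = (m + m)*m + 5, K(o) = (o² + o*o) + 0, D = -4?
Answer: -259/3 ≈ -86.333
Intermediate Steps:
K(o) = 2*o² (K(o) = (o² + o²) + 0 = 2*o² + 0 = 2*o²)
g(m) = 5/3 + 2*m²/3 (g(m) = ((m + m)*m + 5)/3 = ((2*m)*m + 5)/3 = (2*m² + 5)/3 = (5 + 2*m²)/3 = 5/3 + 2*m²/3)
L = -1 (L = -(6 - 8*0²)/6 = -(6 - 8*0)/6 = -(6 - 4*0)/6 = -(6 + 0)/6 = -⅙*6 = -1)
(L*7)*g(4) = (-1*7)*(5/3 + (⅔)*4²) = -7*(5/3 + (⅔)*16) = -7*(5/3 + 32/3) = -7*37/3 = -259/3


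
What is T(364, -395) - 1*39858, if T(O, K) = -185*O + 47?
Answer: -107151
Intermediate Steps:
T(O, K) = 47 - 185*O
T(364, -395) - 1*39858 = (47 - 185*364) - 1*39858 = (47 - 67340) - 39858 = -67293 - 39858 = -107151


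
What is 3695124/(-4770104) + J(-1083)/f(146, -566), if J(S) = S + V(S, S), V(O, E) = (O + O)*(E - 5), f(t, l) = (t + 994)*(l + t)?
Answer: -380272649/66781456 ≈ -5.6943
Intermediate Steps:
f(t, l) = (994 + t)*(l + t)
V(O, E) = 2*O*(-5 + E) (V(O, E) = (2*O)*(-5 + E) = 2*O*(-5 + E))
J(S) = S + 2*S*(-5 + S)
3695124/(-4770104) + J(-1083)/f(146, -566) = 3695124/(-4770104) + (-1083*(-9 + 2*(-1083)))/(146**2 + 994*(-566) + 994*146 - 566*146) = 3695124*(-1/4770104) + (-1083*(-9 - 2166))/(21316 - 562604 + 145124 - 82636) = -923781/1192526 - 1083*(-2175)/(-478800) = -923781/1192526 + 2355525*(-1/478800) = -923781/1192526 - 551/112 = -380272649/66781456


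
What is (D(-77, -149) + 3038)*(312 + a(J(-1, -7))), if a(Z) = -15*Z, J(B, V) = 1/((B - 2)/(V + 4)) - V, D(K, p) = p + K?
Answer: 539904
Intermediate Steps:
D(K, p) = K + p
J(B, V) = -V + (4 + V)/(-2 + B) (J(B, V) = 1/((-2 + B)/(4 + V)) - V = (4 + V)/(-2 + B) - V = -V + (4 + V)/(-2 + B))
(D(-77, -149) + 3038)*(312 + a(J(-1, -7))) = ((-77 - 149) + 3038)*(312 - 15*(4 + 3*(-7) - 1*(-1)*(-7))/(-2 - 1)) = (-226 + 3038)*(312 - 15*(4 - 21 - 7)/(-3)) = 2812*(312 - (-5)*(-24)) = 2812*(312 - 15*8) = 2812*(312 - 120) = 2812*192 = 539904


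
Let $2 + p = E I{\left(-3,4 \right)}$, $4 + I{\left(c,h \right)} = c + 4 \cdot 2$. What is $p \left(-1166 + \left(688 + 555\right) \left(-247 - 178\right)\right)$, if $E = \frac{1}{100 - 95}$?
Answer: $\frac{4764969}{5} \approx 9.5299 \cdot 10^{5}$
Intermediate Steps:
$E = \frac{1}{5} \approx 0.2$
$I{\left(c,h \right)} = 4 + c$ ($I{\left(c,h \right)} = -4 + \left(c + 4 \cdot 2\right) = -4 + \left(c + 8\right) = -4 + \left(8 + c\right) = 4 + c$)
$p = - \frac{9}{5}$ ($p = -2 + \frac{4 - 3}{5} = -2 + \frac{1}{5} \cdot 1 = -2 + \frac{1}{5} = - \frac{9}{5} \approx -1.8$)
$p \left(-1166 + \left(688 + 555\right) \left(-247 - 178\right)\right) = - \frac{9 \left(-1166 + \left(688 + 555\right) \left(-247 - 178\right)\right)}{5} = - \frac{9 \left(-1166 + 1243 \left(-425\right)\right)}{5} = - \frac{9 \left(-1166 - 528275\right)}{5} = \left(- \frac{9}{5}\right) \left(-529441\right) = \frac{4764969}{5}$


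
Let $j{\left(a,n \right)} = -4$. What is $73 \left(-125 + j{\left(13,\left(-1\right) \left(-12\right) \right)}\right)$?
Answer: $-9417$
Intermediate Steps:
$73 \left(-125 + j{\left(13,\left(-1\right) \left(-12\right) \right)}\right) = 73 \left(-125 - 4\right) = 73 \left(-129\right) = -9417$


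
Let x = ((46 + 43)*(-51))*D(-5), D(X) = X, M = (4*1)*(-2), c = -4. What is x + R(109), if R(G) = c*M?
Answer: 22727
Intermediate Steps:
M = -8 (M = 4*(-2) = -8)
R(G) = 32 (R(G) = -4*(-8) = 32)
x = 22695 (x = ((46 + 43)*(-51))*(-5) = (89*(-51))*(-5) = -4539*(-5) = 22695)
x + R(109) = 22695 + 32 = 22727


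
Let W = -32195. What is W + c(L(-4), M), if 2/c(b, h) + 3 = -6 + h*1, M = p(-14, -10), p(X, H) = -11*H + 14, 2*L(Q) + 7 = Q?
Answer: -3702423/115 ≈ -32195.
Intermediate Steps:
L(Q) = -7/2 + Q/2
p(X, H) = 14 - 11*H
M = 124 (M = 14 - 11*(-10) = 14 + 110 = 124)
c(b, h) = 2/(-9 + h) (c(b, h) = 2/(-3 + (-6 + h*1)) = 2/(-3 + (-6 + h)) = 2/(-9 + h))
W + c(L(-4), M) = -32195 + 2/(-9 + 124) = -32195 + 2/115 = -3702423/115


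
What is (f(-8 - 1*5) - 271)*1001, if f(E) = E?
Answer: -284284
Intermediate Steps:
(f(-8 - 1*5) - 271)*1001 = ((-8 - 1*5) - 271)*1001 = ((-8 - 5) - 271)*1001 = (-13 - 271)*1001 = -284*1001 = -284284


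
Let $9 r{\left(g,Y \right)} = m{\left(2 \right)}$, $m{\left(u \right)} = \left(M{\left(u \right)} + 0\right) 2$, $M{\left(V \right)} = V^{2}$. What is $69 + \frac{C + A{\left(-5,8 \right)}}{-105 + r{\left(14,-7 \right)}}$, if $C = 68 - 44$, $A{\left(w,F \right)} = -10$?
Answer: $\frac{64527}{937} \approx 68.865$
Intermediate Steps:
$C = 24$ ($C = 68 - 44 = 24$)
$m{\left(u \right)} = 2 u^{2}$ ($m{\left(u \right)} = \left(u^{2} + 0\right) 2 = u^{2} \cdot 2 = 2 u^{2}$)
$r{\left(g,Y \right)} = \frac{8}{9}$ ($r{\left(g,Y \right)} = \frac{2 \cdot 2^{2}}{9} = \frac{2 \cdot 4}{9} = \frac{1}{9} \cdot 8 = \frac{8}{9}$)
$69 + \frac{C + A{\left(-5,8 \right)}}{-105 + r{\left(14,-7 \right)}} = 69 + \frac{24 - 10}{-105 + \frac{8}{9}} = 69 + \frac{14}{- \frac{937}{9}} = 69 + 14 \left(- \frac{9}{937}\right) = 69 - \frac{126}{937} = \frac{64527}{937}$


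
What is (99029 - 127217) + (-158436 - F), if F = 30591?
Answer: -217215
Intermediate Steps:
(99029 - 127217) + (-158436 - F) = (99029 - 127217) + (-158436 - 1*30591) = -28188 + (-158436 - 30591) = -28188 - 189027 = -217215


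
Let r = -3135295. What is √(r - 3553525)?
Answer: 2*I*√1672205 ≈ 2586.3*I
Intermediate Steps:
√(r - 3553525) = √(-3135295 - 3553525) = √(-6688820) = 2*I*√1672205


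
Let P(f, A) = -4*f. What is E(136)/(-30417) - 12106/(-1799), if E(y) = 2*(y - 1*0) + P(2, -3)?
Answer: 122584422/18240061 ≈ 6.7206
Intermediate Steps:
E(y) = -8 + 2*y (E(y) = 2*(y - 1*0) - 4*2 = 2*(y + 0) - 8 = 2*y - 8 = -8 + 2*y)
E(136)/(-30417) - 12106/(-1799) = (-8 + 2*136)/(-30417) - 12106/(-1799) = (-8 + 272)*(-1/30417) - 12106*(-1/1799) = 264*(-1/30417) + 12106/1799 = -88/10139 + 12106/1799 = 122584422/18240061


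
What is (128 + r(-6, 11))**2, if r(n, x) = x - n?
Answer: 21025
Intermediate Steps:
(128 + r(-6, 11))**2 = (128 + (11 - 1*(-6)))**2 = (128 + (11 + 6))**2 = (128 + 17)**2 = 145**2 = 21025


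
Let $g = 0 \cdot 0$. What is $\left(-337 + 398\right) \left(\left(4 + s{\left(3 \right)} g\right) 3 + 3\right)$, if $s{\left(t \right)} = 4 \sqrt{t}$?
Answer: $915$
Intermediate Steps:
$g = 0$
$\left(-337 + 398\right) \left(\left(4 + s{\left(3 \right)} g\right) 3 + 3\right) = \left(-337 + 398\right) \left(\left(4 + 4 \sqrt{3} \cdot 0\right) 3 + 3\right) = 61 \left(\left(4 + 0\right) 3 + 3\right) = 61 \left(4 \cdot 3 + 3\right) = 61 \left(12 + 3\right) = 61 \cdot 15 = 915$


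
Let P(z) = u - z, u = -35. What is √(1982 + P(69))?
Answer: √1878 ≈ 43.336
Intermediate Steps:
P(z) = -35 - z
√(1982 + P(69)) = √(1982 + (-35 - 1*69)) = √(1982 + (-35 - 69)) = √(1982 - 104) = √1878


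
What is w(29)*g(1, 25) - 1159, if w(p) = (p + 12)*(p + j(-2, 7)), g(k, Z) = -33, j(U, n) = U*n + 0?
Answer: -21454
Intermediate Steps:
j(U, n) = U*n
w(p) = (-14 + p)*(12 + p) (w(p) = (p + 12)*(p - 2*7) = (12 + p)*(p - 14) = (12 + p)*(-14 + p) = (-14 + p)*(12 + p))
w(29)*g(1, 25) - 1159 = (-168 + 29² - 2*29)*(-33) - 1159 = (-168 + 841 - 58)*(-33) - 1159 = 615*(-33) - 1159 = -20295 - 1159 = -21454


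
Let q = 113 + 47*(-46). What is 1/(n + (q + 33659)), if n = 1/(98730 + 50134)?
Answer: 148864/4705591041 ≈ 3.1636e-5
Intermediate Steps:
q = -2049 (q = 113 - 2162 = -2049)
n = 1/148864 ≈ 6.7175e-6
1/(n + (q + 33659)) = 1/(1/148864 + (-2049 + 33659)) = 1/(1/148864 + 31610) = 1/(4705591041/148864) = 148864/4705591041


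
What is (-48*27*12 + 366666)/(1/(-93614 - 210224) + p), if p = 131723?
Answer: 106681775532/40022452873 ≈ 2.6655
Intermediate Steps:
(-48*27*12 + 366666)/(1/(-93614 - 210224) + p) = (-48*27*12 + 366666)/(1/(-93614 - 210224) + 131723) = (-1296*12 + 366666)/(1/(-303838) + 131723) = (-15552 + 366666)/(-1/303838 + 131723) = 351114/(40022452873/303838) = 351114*(303838/40022452873) = 106681775532/40022452873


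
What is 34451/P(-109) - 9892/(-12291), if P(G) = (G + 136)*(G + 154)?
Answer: 145152007/4977855 ≈ 29.160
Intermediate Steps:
P(G) = (136 + G)*(154 + G)
34451/P(-109) - 9892/(-12291) = 34451/(20944 + (-109)² + 290*(-109)) - 9892/(-12291) = 34451/(20944 + 11881 - 31610) - 9892*(-1/12291) = 34451/1215 + 9892/12291 = 145152007/4977855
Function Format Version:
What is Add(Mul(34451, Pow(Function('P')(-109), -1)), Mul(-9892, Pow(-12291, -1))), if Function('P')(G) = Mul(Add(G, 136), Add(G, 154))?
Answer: Rational(145152007, 4977855) ≈ 29.160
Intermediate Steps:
Function('P')(G) = Mul(Add(136, G), Add(154, G))
Add(Mul(34451, Pow(Function('P')(-109), -1)), Mul(-9892, Pow(-12291, -1))) = Add(Mul(34451, Pow(Add(20944, Pow(-109, 2), Mul(290, -109)), -1)), Mul(-9892, Pow(-12291, -1))) = Add(Mul(34451, Pow(Add(20944, 11881, -31610), -1)), Mul(-9892, Rational(-1, 12291))) = Add(Mul(34451, Pow(1215, -1)), Rational(9892, 12291)) = Add(Mul(34451, Rational(1, 1215)), Rational(9892, 12291)) = Add(Rational(34451, 1215), Rational(9892, 12291)) = Rational(145152007, 4977855)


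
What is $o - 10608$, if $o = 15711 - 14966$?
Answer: $-9863$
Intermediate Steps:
$o = 745$
$o - 10608 = 745 - 10608 = -9863$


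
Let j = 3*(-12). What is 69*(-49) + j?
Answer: -3417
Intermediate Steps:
j = -36
69*(-49) + j = 69*(-49) - 36 = -3381 - 36 = -3417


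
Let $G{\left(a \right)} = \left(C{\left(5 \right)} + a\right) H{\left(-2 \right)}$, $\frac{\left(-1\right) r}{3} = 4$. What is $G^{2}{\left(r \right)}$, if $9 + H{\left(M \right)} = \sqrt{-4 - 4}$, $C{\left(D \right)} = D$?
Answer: $3577 - 1764 i \sqrt{2} \approx 3577.0 - 2494.7 i$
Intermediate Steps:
$r = -12$ ($r = \left(-3\right) 4 = -12$)
$H{\left(M \right)} = -9 + 2 i \sqrt{2}$ ($H{\left(M \right)} = -9 + \sqrt{-4 - 4} = -9 + \sqrt{-8} = -9 + 2 i \sqrt{2}$)
$G{\left(a \right)} = \left(-9 + 2 i \sqrt{2}\right) \left(5 + a\right)$ ($G{\left(a \right)} = \left(5 + a\right) \left(-9 + 2 i \sqrt{2}\right) = \left(-9 + 2 i \sqrt{2}\right) \left(5 + a\right)$)
$G^{2}{\left(r \right)} = \left(- \left(5 - 12\right) \left(9 - 2 i \sqrt{2}\right)\right)^{2} = \left(\left(-1\right) \left(-7\right) \left(9 - 2 i \sqrt{2}\right)\right)^{2} = \left(63 - 14 i \sqrt{2}\right)^{2}$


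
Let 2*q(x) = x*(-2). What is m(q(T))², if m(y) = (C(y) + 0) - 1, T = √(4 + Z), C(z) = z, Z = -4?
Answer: 1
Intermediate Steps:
T = 0 (T = √(4 - 4) = √0 = 0)
q(x) = -x (q(x) = (x*(-2))/2 = (-2*x)/2 = -x)
m(y) = -1 + y (m(y) = (y + 0) - 1 = y - 1 = -1 + y)
m(q(T))² = (-1 - 1*0)² = (-1 + 0)² = (-1)² = 1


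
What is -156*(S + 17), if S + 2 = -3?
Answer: -1872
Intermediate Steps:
S = -5 (S = -2 - 3 = -5)
-156*(S + 17) = -156*(-5 + 17) = -156*12 = -1872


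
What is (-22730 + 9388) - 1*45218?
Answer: -58560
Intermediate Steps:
(-22730 + 9388) - 1*45218 = -13342 - 45218 = -58560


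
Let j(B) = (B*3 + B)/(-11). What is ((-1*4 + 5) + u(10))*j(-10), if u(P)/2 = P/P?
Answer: 120/11 ≈ 10.909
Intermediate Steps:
u(P) = 2 (u(P) = 2*(P/P) = 2*1 = 2)
j(B) = -4*B/11 (j(B) = (3*B + B)*(-1/11) = (4*B)*(-1/11) = -4*B/11)
((-1*4 + 5) + u(10))*j(-10) = ((-1*4 + 5) + 2)*(-4/11*(-10)) = ((-4 + 5) + 2)*(40/11) = (1 + 2)*(40/11) = 3*(40/11) = 120/11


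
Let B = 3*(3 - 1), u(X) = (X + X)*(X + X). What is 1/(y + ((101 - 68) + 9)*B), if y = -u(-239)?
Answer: -1/228232 ≈ -4.3815e-6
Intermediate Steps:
u(X) = 4*X² (u(X) = (2*X)*(2*X) = 4*X²)
y = -228484 (y = -4*(-239)² = -4*57121 = -1*228484 = -228484)
B = 6 (B = 3*2 = 6)
1/(y + ((101 - 68) + 9)*B) = 1/(-228484 + ((101 - 68) + 9)*6) = 1/(-228484 + (33 + 9)*6) = 1/(-228484 + 42*6) = 1/(-228484 + 252) = 1/(-228232) = -1/228232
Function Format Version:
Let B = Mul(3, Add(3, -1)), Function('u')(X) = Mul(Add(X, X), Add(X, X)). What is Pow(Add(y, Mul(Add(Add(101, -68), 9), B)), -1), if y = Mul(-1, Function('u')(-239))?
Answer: Rational(-1, 228232) ≈ -4.3815e-6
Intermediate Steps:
Function('u')(X) = Mul(4, Pow(X, 2)) (Function('u')(X) = Mul(Mul(2, X), Mul(2, X)) = Mul(4, Pow(X, 2)))
y = -228484 (y = Mul(-1, Mul(4, Pow(-239, 2))) = Mul(-1, Mul(4, 57121)) = Mul(-1, 228484) = -228484)
B = 6 (B = Mul(3, 2) = 6)
Pow(Add(y, Mul(Add(Add(101, -68), 9), B)), -1) = Pow(Add(-228484, Mul(Add(Add(101, -68), 9), 6)), -1) = Pow(Add(-228484, Mul(Add(33, 9), 6)), -1) = Pow(Add(-228484, Mul(42, 6)), -1) = Pow(Add(-228484, 252), -1) = Pow(-228232, -1) = Rational(-1, 228232)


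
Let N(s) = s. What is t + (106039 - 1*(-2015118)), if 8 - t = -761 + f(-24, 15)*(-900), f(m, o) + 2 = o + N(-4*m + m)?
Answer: 2198426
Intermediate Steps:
f(m, o) = -2 + o - 3*m (f(m, o) = -2 + (o + (-4*m + m)) = -2 + (o - 3*m) = -2 + o - 3*m)
t = 77269 (t = 8 - (-761 + (-2 + 15 - 3*(-24))*(-900)) = 8 - (-761 + (-2 + 15 + 72)*(-900)) = 8 - (-761 + 85*(-900)) = 8 - (-761 - 76500) = 8 - 1*(-77261) = 8 + 77261 = 77269)
t + (106039 - 1*(-2015118)) = 77269 + (106039 - 1*(-2015118)) = 77269 + (106039 + 2015118) = 77269 + 2121157 = 2198426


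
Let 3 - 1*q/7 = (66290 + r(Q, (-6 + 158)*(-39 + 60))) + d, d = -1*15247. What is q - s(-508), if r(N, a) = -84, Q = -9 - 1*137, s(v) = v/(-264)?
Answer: -23541799/66 ≈ -3.5669e+5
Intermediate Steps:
s(v) = -v/264 (s(v) = v*(-1/264) = -v/264)
Q = -146 (Q = -9 - 137 = -146)
d = -15247
q = -356692 (q = 21 - 7*((66290 - 84) - 15247) = 21 - 7*(66206 - 15247) = 21 - 7*50959 = 21 - 356713 = -356692)
q - s(-508) = -356692 - (-1)*(-508)/264 = -356692 - 1*127/66 = -356692 - 127/66 = -23541799/66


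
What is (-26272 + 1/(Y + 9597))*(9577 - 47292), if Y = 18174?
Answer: 27516853100365/27771 ≈ 9.9085e+8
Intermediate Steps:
(-26272 + 1/(Y + 9597))*(9577 - 47292) = (-26272 + 1/(18174 + 9597))*(9577 - 47292) = (-26272 + 1/27771)*(-37715) = -729599711/27771*(-37715) = 27516853100365/27771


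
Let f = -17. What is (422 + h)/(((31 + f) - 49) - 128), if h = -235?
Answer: -187/163 ≈ -1.1472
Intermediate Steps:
(422 + h)/(((31 + f) - 49) - 128) = (422 - 235)/(((31 - 17) - 49) - 128) = 187/((14 - 49) - 128) = 187/(-35 - 128) = 187/(-163) = 187*(-1/163) = -187/163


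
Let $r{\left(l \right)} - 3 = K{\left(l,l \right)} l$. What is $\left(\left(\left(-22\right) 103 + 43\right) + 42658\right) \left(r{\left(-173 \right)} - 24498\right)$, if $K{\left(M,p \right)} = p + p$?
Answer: $1429902905$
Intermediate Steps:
$K{\left(M,p \right)} = 2 p$
$r{\left(l \right)} = 3 + 2 l^{2}$ ($r{\left(l \right)} = 3 + 2 l l = 3 + 2 l^{2}$)
$\left(\left(\left(-22\right) 103 + 43\right) + 42658\right) \left(r{\left(-173 \right)} - 24498\right) = \left(\left(\left(-22\right) 103 + 43\right) + 42658\right) \left(\left(3 + 2 \left(-173\right)^{2}\right) - 24498\right) = \left(\left(-2266 + 43\right) + 42658\right) \left(\left(3 + 2 \cdot 29929\right) - 24498\right) = \left(-2223 + 42658\right) \left(\left(3 + 59858\right) - 24498\right) = 40435 \left(59861 - 24498\right) = 40435 \cdot 35363 = 1429902905$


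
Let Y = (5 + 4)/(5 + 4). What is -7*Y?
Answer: -7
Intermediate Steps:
Y = 1 (Y = 9/9 = 9*(1/9) = 1)
-7*Y = -7*1 = -7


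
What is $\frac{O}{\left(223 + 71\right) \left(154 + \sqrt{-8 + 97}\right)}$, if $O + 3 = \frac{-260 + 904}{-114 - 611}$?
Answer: $- \frac{31009}{359721075} + \frac{2819 \sqrt{89}}{5036095050} \approx -8.0922 \cdot 10^{-5}$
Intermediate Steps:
$O = - \frac{2819}{725}$ ($O = -3 + \frac{-260 + 904}{-114 - 611} = -3 + \frac{644}{-725} = -3 + 644 \left(- \frac{1}{725}\right) = -3 - \frac{644}{725} = - \frac{2819}{725} \approx -3.8883$)
$\frac{O}{\left(223 + 71\right) \left(154 + \sqrt{-8 + 97}\right)} = - \frac{2819}{725 \left(223 + 71\right) \left(154 + \sqrt{-8 + 97}\right)} = - \frac{2819}{725 \cdot 294 \left(154 + \sqrt{89}\right)} = - \frac{2819}{725 \left(45276 + 294 \sqrt{89}\right)}$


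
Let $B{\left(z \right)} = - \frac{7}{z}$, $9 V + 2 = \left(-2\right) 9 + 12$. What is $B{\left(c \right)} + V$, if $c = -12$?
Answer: $- \frac{11}{36} \approx -0.30556$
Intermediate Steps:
$V = - \frac{8}{9}$ ($V = - \frac{2}{9} + \frac{\left(-2\right) 9 + 12}{9} = - \frac{2}{9} + \frac{-18 + 12}{9} = - \frac{2}{9} + \frac{1}{9} \left(-6\right) = - \frac{2}{9} - \frac{2}{3} = - \frac{8}{9} \approx -0.88889$)
$B{\left(c \right)} + V = - \frac{7}{-12} - \frac{8}{9} = \left(-7\right) \left(- \frac{1}{12}\right) - \frac{8}{9} = \frac{7}{12} - \frac{8}{9} = - \frac{11}{36}$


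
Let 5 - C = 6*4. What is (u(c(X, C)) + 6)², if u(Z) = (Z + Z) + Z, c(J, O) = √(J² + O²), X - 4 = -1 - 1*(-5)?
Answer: 3861 + 180*√17 ≈ 4603.2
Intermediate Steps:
X = 8 (X = 4 + (-1 - 1*(-5)) = 4 + (-1 + 5) = 4 + 4 = 8)
C = -19 (C = 5 - 6*4 = 5 - 1*24 = 5 - 24 = -19)
u(Z) = 3*Z (u(Z) = 2*Z + Z = 3*Z)
(u(c(X, C)) + 6)² = (3*√(8² + (-19)²) + 6)² = (3*√(64 + 361) + 6)² = (3*√425 + 6)² = (3*(5*√17) + 6)² = (15*√17 + 6)² = (6 + 15*√17)²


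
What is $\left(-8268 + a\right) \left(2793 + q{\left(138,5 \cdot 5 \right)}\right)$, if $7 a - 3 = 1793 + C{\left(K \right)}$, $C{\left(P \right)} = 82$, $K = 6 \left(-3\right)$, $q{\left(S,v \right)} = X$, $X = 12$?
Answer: $- \frac{157074390}{7} \approx -2.2439 \cdot 10^{7}$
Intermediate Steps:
$q{\left(S,v \right)} = 12$
$K = -18$
$a = \frac{1878}{7}$ ($a = \frac{3}{7} + \frac{1793 + 82}{7} = \frac{3}{7} + \frac{1}{7} \cdot 1875 = \frac{3}{7} + \frac{1875}{7} = \frac{1878}{7} \approx 268.29$)
$\left(-8268 + a\right) \left(2793 + q{\left(138,5 \cdot 5 \right)}\right) = \left(-8268 + \frac{1878}{7}\right) \left(2793 + 12\right) = \left(- \frac{55998}{7}\right) 2805 = - \frac{157074390}{7}$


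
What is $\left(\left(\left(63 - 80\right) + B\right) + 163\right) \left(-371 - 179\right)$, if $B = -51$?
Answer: $-52250$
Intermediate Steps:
$\left(\left(\left(63 - 80\right) + B\right) + 163\right) \left(-371 - 179\right) = \left(\left(\left(63 - 80\right) - 51\right) + 163\right) \left(-371 - 179\right) = \left(\left(-17 - 51\right) + 163\right) \left(-550\right) = \left(-68 + 163\right) \left(-550\right) = 95 \left(-550\right) = -52250$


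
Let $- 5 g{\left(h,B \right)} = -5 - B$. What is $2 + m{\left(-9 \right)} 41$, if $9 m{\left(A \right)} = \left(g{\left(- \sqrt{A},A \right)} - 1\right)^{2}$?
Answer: $\frac{419}{25} \approx 16.76$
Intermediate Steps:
$g{\left(h,B \right)} = 1 + \frac{B}{5}$ ($g{\left(h,B \right)} = - \frac{-5 - B}{5} = 1 + \frac{B}{5}$)
$m{\left(A \right)} = \frac{A^{2}}{225}$ ($m{\left(A \right)} = \frac{\left(\left(1 + \frac{A}{5}\right) - 1\right)^{2}}{9} = \frac{\left(\frac{A}{5}\right)^{2}}{9} = \frac{\frac{1}{25} A^{2}}{9} = \frac{A^{2}}{225}$)
$2 + m{\left(-9 \right)} 41 = 2 + \frac{\left(-9\right)^{2}}{225} \cdot 41 = 2 + \frac{1}{225} \cdot 81 \cdot 41 = 2 + \frac{9}{25} \cdot 41 = 2 + \frac{369}{25} = \frac{419}{25}$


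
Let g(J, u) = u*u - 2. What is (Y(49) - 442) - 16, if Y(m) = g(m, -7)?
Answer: -411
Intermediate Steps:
g(J, u) = -2 + u**2 (g(J, u) = u**2 - 2 = -2 + u**2)
Y(m) = 47 (Y(m) = -2 + (-7)**2 = -2 + 49 = 47)
(Y(49) - 442) - 16 = (47 - 442) - 16 = -395 - 16 = -411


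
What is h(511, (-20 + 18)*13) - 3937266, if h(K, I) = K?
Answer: -3936755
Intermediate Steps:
h(511, (-20 + 18)*13) - 3937266 = 511 - 3937266 = -3936755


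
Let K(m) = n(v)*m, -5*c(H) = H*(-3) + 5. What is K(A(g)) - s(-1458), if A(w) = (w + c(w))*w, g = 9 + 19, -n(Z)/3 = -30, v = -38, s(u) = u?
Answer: 111834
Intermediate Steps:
c(H) = -1 + 3*H/5 (c(H) = -(H*(-3) + 5)/5 = -(-3*H + 5)/5 = -(5 - 3*H)/5 = -1 + 3*H/5)
n(Z) = 90 (n(Z) = -3*(-30) = 90)
g = 28
A(w) = w*(-1 + 8*w/5) (A(w) = (w + (-1 + 3*w/5))*w = (-1 + 8*w/5)*w = w*(-1 + 8*w/5))
K(m) = 90*m
K(A(g)) - s(-1458) = 90*((⅕)*28*(-5 + 8*28)) - 1*(-1458) = 90*((⅕)*28*(-5 + 224)) + 1458 = 90*((⅕)*28*219) + 1458 = 90*(6132/5) + 1458 = 110376 + 1458 = 111834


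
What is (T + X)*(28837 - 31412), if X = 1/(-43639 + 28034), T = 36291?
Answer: -291655342810/3121 ≈ -9.3449e+7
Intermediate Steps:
X = -1/15605 (X = 1/(-15605) = -1/15605 ≈ -6.4082e-5)
(T + X)*(28837 - 31412) = (36291 - 1/15605)*(28837 - 31412) = (566321054/15605)*(-2575) = -291655342810/3121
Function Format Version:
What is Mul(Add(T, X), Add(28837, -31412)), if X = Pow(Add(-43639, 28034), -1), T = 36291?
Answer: Rational(-291655342810, 3121) ≈ -9.3449e+7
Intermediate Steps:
X = Rational(-1, 15605) (X = Pow(-15605, -1) = Rational(-1, 15605) ≈ -6.4082e-5)
Mul(Add(T, X), Add(28837, -31412)) = Mul(Add(36291, Rational(-1, 15605)), Add(28837, -31412)) = Mul(Rational(566321054, 15605), -2575) = Rational(-291655342810, 3121)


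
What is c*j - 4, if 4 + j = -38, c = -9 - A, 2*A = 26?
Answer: 920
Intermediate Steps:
A = 13 (A = (½)*26 = 13)
c = -22 (c = -9 - 1*13 = -9 - 13 = -22)
j = -42 (j = -4 - 38 = -42)
c*j - 4 = -22*(-42) - 4 = 924 - 4 = 920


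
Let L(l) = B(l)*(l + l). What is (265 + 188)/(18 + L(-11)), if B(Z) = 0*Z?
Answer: 151/6 ≈ 25.167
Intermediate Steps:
B(Z) = 0
L(l) = 0 (L(l) = 0*(l + l) = 0*(2*l) = 0)
(265 + 188)/(18 + L(-11)) = (265 + 188)/(18 + 0) = 453/18 = 453*(1/18) = 151/6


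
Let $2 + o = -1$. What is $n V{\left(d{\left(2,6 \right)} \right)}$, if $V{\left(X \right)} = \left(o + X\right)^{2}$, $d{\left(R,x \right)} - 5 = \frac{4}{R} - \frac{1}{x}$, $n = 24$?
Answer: $\frac{1058}{3} \approx 352.67$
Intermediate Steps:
$o = -3$ ($o = -2 - 1 = -3$)
$d{\left(R,x \right)} = 5 - \frac{1}{x} + \frac{4}{R}$ ($d{\left(R,x \right)} = 5 - \left(\frac{1}{x} - \frac{4}{R}\right) = 5 - \frac{1}{x} + \frac{4}{R}$)
$V{\left(X \right)} = \left(-3 + X\right)^{2}$
$n V{\left(d{\left(2,6 \right)} \right)} = 24 \left(-3 + \left(5 - \frac{1}{6} + \frac{4}{2}\right)\right)^{2} = 24 \left(-3 + \left(5 - \frac{1}{6} + 4 \cdot \frac{1}{2}\right)\right)^{2} = 24 \left(-3 + \left(5 - \frac{1}{6} + 2\right)\right)^{2} = 24 \left(-3 + \frac{41}{6}\right)^{2} = 24 \left(\frac{23}{6}\right)^{2} = 24 \cdot \frac{529}{36} = \frac{1058}{3}$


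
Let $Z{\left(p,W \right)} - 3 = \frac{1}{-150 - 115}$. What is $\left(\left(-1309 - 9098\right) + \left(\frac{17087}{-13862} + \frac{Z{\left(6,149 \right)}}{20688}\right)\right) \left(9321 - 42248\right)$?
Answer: $\frac{6511175982697051171}{18998979960} \approx 3.4271 \cdot 10^{8}$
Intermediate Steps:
$Z{\left(p,W \right)} = \frac{794}{265}$ ($Z{\left(p,W \right)} = 3 + \frac{1}{-150 - 115} = 3 + \frac{1}{-265} = 3 - \frac{1}{265} = \frac{794}{265}$)
$\left(\left(-1309 - 9098\right) + \left(\frac{17087}{-13862} + \frac{Z{\left(6,149 \right)}}{20688}\right)\right) \left(9321 - 42248\right) = \left(\left(-1309 - 9098\right) + \left(\frac{17087}{-13862} + \frac{794}{265 \cdot 20688}\right)\right) \left(9321 - 42248\right) = \left(-10407 + \left(17087 \left(- \frac{1}{13862}\right) + \frac{794}{265} \cdot \frac{1}{20688}\right)\right) \left(-32927\right) = \left(-10407 + \left(- \frac{17087}{13862} + \frac{397}{2741160}\right)\right) \left(-32927\right) = \left(-10407 - \frac{23416348853}{18998979960}\right) \left(-32927\right) = \left(- \frac{197745800792573}{18998979960}\right) \left(-32927\right) = \frac{6511175982697051171}{18998979960}$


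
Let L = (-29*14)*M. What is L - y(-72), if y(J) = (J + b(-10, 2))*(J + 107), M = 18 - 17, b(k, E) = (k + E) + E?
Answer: 2324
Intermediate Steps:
b(k, E) = k + 2*E (b(k, E) = (E + k) + E = k + 2*E)
M = 1
y(J) = (-6 + J)*(107 + J) (y(J) = (J + (-10 + 2*2))*(J + 107) = (J + (-10 + 4))*(107 + J) = (J - 6)*(107 + J) = (-6 + J)*(107 + J))
L = -406 (L = -29*14*1 = -406*1 = -406)
L - y(-72) = -406 - (-642 + (-72)² + 101*(-72)) = -406 - (-642 + 5184 - 7272) = -406 - 1*(-2730) = -406 + 2730 = 2324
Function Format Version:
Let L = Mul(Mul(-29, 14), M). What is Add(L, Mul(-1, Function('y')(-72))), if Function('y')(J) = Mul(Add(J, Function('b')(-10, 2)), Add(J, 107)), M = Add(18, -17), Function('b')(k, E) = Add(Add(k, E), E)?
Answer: 2324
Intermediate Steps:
Function('b')(k, E) = Add(k, Mul(2, E)) (Function('b')(k, E) = Add(Add(E, k), E) = Add(k, Mul(2, E)))
M = 1
Function('y')(J) = Mul(Add(-6, J), Add(107, J)) (Function('y')(J) = Mul(Add(J, Add(-10, Mul(2, 2))), Add(J, 107)) = Mul(Add(J, Add(-10, 4)), Add(107, J)) = Mul(Add(J, -6), Add(107, J)) = Mul(Add(-6, J), Add(107, J)))
L = -406 (L = Mul(Mul(-29, 14), 1) = Mul(-406, 1) = -406)
Add(L, Mul(-1, Function('y')(-72))) = Add(-406, Mul(-1, Add(-642, Pow(-72, 2), Mul(101, -72)))) = Add(-406, Mul(-1, Add(-642, 5184, -7272))) = Add(-406, Mul(-1, -2730)) = Add(-406, 2730) = 2324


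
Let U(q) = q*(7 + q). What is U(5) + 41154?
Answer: 41214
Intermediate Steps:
U(5) + 41154 = 5*(7 + 5) + 41154 = 5*12 + 41154 = 60 + 41154 = 41214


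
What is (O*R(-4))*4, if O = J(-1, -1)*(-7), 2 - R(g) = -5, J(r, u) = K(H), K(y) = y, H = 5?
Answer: -980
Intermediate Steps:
J(r, u) = 5
R(g) = 7 (R(g) = 2 - 1*(-5) = 2 + 5 = 7)
O = -35 (O = 5*(-7) = -35)
(O*R(-4))*4 = -35*7*4 = -245*4 = -980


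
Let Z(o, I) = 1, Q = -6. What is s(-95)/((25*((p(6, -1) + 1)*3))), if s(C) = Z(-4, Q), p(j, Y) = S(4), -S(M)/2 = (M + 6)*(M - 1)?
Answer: -1/4425 ≈ -0.00022599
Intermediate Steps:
S(M) = -2*(-1 + M)*(6 + M) (S(M) = -2*(M + 6)*(M - 1) = -2*(6 + M)*(-1 + M) = -2*(-1 + M)*(6 + M))
p(j, Y) = -60 (p(j, Y) = 12 - 10*4 - 2*4² = 12 - 40 - 2*16 = 12 - 40 - 32 = -60)
s(C) = 1
s(-95)/((25*((p(6, -1) + 1)*3))) = 1/(25*((-60 + 1)*3)) = 1/(25*(-59*3)) = 1/(25*(-177)) = 1/(-4425) = 1*(-1/4425) = -1/4425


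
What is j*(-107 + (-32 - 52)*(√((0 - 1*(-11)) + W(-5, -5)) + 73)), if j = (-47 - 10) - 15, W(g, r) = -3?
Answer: 449208 + 12096*√2 ≈ 4.6631e+5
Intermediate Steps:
j = -72 (j = -57 - 15 = -72)
j*(-107 + (-32 - 52)*(√((0 - 1*(-11)) + W(-5, -5)) + 73)) = -72*(-107 + (-32 - 52)*(√((0 - 1*(-11)) - 3) + 73)) = -72*(-107 - 84*(√((0 + 11) - 3) + 73)) = -72*(-107 - 84*(√(11 - 3) + 73)) = -72*(-107 - 84*(√8 + 73)) = -72*(-107 - 84*(2*√2 + 73)) = -72*(-107 - 84*(73 + 2*√2)) = -72*(-107 + (-6132 - 168*√2)) = -72*(-6239 - 168*√2) = 449208 + 12096*√2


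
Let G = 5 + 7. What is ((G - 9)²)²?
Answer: 81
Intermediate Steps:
G = 12
((G - 9)²)² = ((12 - 9)²)² = (3²)² = 9² = 81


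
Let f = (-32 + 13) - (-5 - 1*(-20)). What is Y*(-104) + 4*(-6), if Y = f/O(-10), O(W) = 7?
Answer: 3368/7 ≈ 481.14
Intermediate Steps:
f = -34 (f = -19 - (-5 + 20) = -19 - 1*15 = -19 - 15 = -34)
Y = -34/7 ≈ -4.8571
Y*(-104) + 4*(-6) = -34/7*(-104) + 4*(-6) = 3536/7 - 24 = 3368/7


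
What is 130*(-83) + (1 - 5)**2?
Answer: -10774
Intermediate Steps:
130*(-83) + (1 - 5)**2 = -10790 + (-4)**2 = -10790 + 16 = -10774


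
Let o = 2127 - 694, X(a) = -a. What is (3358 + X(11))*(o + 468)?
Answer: 6362647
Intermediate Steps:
o = 1433
(3358 + X(11))*(o + 468) = (3358 - 1*11)*(1433 + 468) = (3358 - 11)*1901 = 3347*1901 = 6362647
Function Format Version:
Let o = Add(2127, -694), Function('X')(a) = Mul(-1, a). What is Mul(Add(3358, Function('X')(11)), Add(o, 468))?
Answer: 6362647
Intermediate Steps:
o = 1433
Mul(Add(3358, Function('X')(11)), Add(o, 468)) = Mul(Add(3358, Mul(-1, 11)), Add(1433, 468)) = Mul(Add(3358, -11), 1901) = Mul(3347, 1901) = 6362647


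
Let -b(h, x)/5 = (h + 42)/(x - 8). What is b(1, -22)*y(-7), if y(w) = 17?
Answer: 731/6 ≈ 121.83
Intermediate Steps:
b(h, x) = -5*(42 + h)/(-8 + x) (b(h, x) = -5*(h + 42)/(x - 8) = -5*(42 + h)/(-8 + x))
b(1, -22)*y(-7) = (5*(-42 - 1*1)/(-8 - 22))*17 = (5*(-42 - 1)/(-30))*17 = (5*(-1/30)*(-43))*17 = (43/6)*17 = 731/6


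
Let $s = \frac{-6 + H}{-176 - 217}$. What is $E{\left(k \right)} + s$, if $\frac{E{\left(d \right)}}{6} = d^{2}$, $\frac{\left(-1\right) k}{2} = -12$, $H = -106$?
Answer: $\frac{1358320}{393} \approx 3456.3$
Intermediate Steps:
$s = \frac{112}{393}$ ($s = \frac{-6 - 106}{-176 - 217} = - \frac{112}{-393} = \left(-112\right) \left(- \frac{1}{393}\right) = \frac{112}{393} \approx 0.28499$)
$k = 24$ ($k = \left(-2\right) \left(-12\right) = 24$)
$E{\left(d \right)} = 6 d^{2}$
$E{\left(k \right)} + s = 6 \cdot 24^{2} + \frac{112}{393} = 6 \cdot 576 + \frac{112}{393} = 3456 + \frac{112}{393} = \frac{1358320}{393}$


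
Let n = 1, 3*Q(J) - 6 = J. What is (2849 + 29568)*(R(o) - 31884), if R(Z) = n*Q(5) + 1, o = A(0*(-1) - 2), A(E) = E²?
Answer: -3100297046/3 ≈ -1.0334e+9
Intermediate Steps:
Q(J) = 2 + J/3
o = 4 (o = (0*(-1) - 2)² = (0 - 2)² = (-2)² = 4)
R(Z) = 14/3 (R(Z) = 1*(2 + (⅓)*5) + 1 = 1*(2 + 5/3) + 1 = 1*(11/3) + 1 = 11/3 + 1 = 14/3)
(2849 + 29568)*(R(o) - 31884) = (2849 + 29568)*(14/3 - 31884) = 32417*(-95638/3) = -3100297046/3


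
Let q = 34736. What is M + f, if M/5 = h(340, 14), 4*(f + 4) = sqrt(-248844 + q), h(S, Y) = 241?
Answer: 1201 + I*sqrt(53527)/2 ≈ 1201.0 + 115.68*I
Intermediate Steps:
f = -4 + I*sqrt(53527)/2 (f = -4 + sqrt(-248844 + 34736)/4 = -4 + sqrt(-214108)/4 = -4 + (2*I*sqrt(53527))/4 = -4 + I*sqrt(53527)/2 ≈ -4.0 + 115.68*I)
M = 1205 (M = 5*241 = 1205)
M + f = 1205 + (-4 + I*sqrt(53527)/2) = 1201 + I*sqrt(53527)/2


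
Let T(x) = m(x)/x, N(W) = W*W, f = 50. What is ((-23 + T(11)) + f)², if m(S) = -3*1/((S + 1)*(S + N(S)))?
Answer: 24590944225/33732864 ≈ 728.99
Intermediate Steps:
N(W) = W²
m(S) = -3/((1 + S)*(S + S²)) (m(S) = -3*1/((S + 1)*(S + S²)) = -3*1/((1 + S)*(S + S²)) = -3/((1 + S)*(S + S²)))
T(x) = -3/(x²*(1 + x² + 2*x)) (T(x) = (-3/(x*(1 + x² + 2*x)))/x = -3/(x²*(1 + x² + 2*x)))
((-23 + T(11)) + f)² = ((-23 - 3/(11²*(1 + 11² + 2*11))) + 50)² = ((-23 - 3*1/121/(1 + 121 + 22)) + 50)² = ((-23 - 3*1/121/144) + 50)² = ((-23 - 3*1/121*1/144) + 50)² = ((-23 - 1/5808) + 50)² = (-133585/5808 + 50)² = (156815/5808)² = 24590944225/33732864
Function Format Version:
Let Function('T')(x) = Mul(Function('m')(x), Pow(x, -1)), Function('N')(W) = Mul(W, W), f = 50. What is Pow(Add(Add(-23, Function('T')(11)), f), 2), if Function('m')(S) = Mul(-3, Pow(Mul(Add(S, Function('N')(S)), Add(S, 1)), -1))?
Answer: Rational(24590944225, 33732864) ≈ 728.99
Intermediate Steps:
Function('N')(W) = Pow(W, 2)
Function('m')(S) = Mul(-3, Pow(Add(1, S), -1), Pow(Add(S, Pow(S, 2)), -1)) (Function('m')(S) = Mul(-3, Pow(Mul(Add(S, Pow(S, 2)), Add(S, 1)), -1)) = Mul(-3, Pow(Mul(Add(S, Pow(S, 2)), Add(1, S)), -1)) = Mul(-3, Pow(Mul(Add(1, S), Add(S, Pow(S, 2))), -1)) = Mul(-3, Mul(Pow(Add(1, S), -1), Pow(Add(S, Pow(S, 2)), -1))) = Mul(-3, Pow(Add(1, S), -1), Pow(Add(S, Pow(S, 2)), -1)))
Function('T')(x) = Mul(-3, Pow(x, -2), Pow(Add(1, Pow(x, 2), Mul(2, x)), -1)) (Function('T')(x) = Mul(Mul(-3, Pow(x, -1), Pow(Add(1, Pow(x, 2), Mul(2, x)), -1)), Pow(x, -1)) = Mul(-3, Pow(x, -2), Pow(Add(1, Pow(x, 2), Mul(2, x)), -1)))
Pow(Add(Add(-23, Function('T')(11)), f), 2) = Pow(Add(Add(-23, Mul(-3, Pow(11, -2), Pow(Add(1, Pow(11, 2), Mul(2, 11)), -1))), 50), 2) = Pow(Add(Add(-23, Mul(-3, Rational(1, 121), Pow(Add(1, 121, 22), -1))), 50), 2) = Pow(Add(Add(-23, Mul(-3, Rational(1, 121), Pow(144, -1))), 50), 2) = Pow(Add(Add(-23, Mul(-3, Rational(1, 121), Rational(1, 144))), 50), 2) = Pow(Add(Add(-23, Rational(-1, 5808)), 50), 2) = Pow(Add(Rational(-133585, 5808), 50), 2) = Pow(Rational(156815, 5808), 2) = Rational(24590944225, 33732864)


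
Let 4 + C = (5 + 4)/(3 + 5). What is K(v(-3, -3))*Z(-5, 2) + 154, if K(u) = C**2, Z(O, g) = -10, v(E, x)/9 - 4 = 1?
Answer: 2283/32 ≈ 71.344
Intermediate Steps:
v(E, x) = 45 (v(E, x) = 36 + 9*1 = 36 + 9 = 45)
C = -23/8 (C = -4 + (5 + 4)/(3 + 5) = -4 + 9/8 = -23/8 ≈ -2.8750)
K(u) = 529/64 (K(u) = (-23/8)**2 = 529/64)
K(v(-3, -3))*Z(-5, 2) + 154 = (529/64)*(-10) + 154 = -2645/32 + 154 = 2283/32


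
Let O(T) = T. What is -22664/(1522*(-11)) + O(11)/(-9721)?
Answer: 110066291/81374491 ≈ 1.3526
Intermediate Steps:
-22664/(1522*(-11)) + O(11)/(-9721) = -22664/(1522*(-11)) + 11/(-9721) = -22664/(-16742) + 11*(-1/9721) = -22664*(-1/16742) - 11/9721 = 11332/8371 - 11/9721 = 110066291/81374491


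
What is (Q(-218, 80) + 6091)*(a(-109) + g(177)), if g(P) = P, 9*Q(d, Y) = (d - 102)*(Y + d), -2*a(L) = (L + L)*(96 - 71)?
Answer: 95745686/3 ≈ 3.1915e+7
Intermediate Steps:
a(L) = -25*L (a(L) = -(L + L)*(96 - 71)/2 = -2*L*25/2 = -25*L)
Q(d, Y) = (-102 + d)*(Y + d)/9 (Q(d, Y) = ((d - 102)*(Y + d))/9 = ((-102 + d)*(Y + d))/9 = (-102 + d)*(Y + d)/9)
(Q(-218, 80) + 6091)*(a(-109) + g(177)) = ((-34/3*80 - 34/3*(-218) + (1/9)*(-218)**2 + (1/9)*80*(-218)) + 6091)*(-25*(-109) + 177) = ((-2720/3 + 7412/3 + (1/9)*47524 - 17440/9) + 6091)*(2725 + 177) = ((-2720/3 + 7412/3 + 47524/9 - 17440/9) + 6091)*2902 = (14720/3 + 6091)*2902 = (32993/3)*2902 = 95745686/3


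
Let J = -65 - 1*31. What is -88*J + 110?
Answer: 8558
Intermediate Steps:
J = -96 (J = -65 - 31 = -96)
-88*J + 110 = -88*(-96) + 110 = 8448 + 110 = 8558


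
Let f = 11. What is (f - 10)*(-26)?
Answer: -26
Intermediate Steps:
(f - 10)*(-26) = (11 - 10)*(-26) = 1*(-26) = -26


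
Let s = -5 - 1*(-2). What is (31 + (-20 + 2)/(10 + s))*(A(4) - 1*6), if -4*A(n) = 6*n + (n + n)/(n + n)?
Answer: -1393/4 ≈ -348.25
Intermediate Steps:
s = -3 (s = -5 + 2 = -3)
A(n) = -¼ - 3*n/2 (A(n) = -(6*n + (n + n)/(n + n))/4 = -(6*n + (2*n)/((2*n)))/4 = -(6*n + (2*n)*(1/(2*n)))/4 = -(6*n + 1)/4 = -(1 + 6*n)/4 = -¼ - 3*n/2)
(31 + (-20 + 2)/(10 + s))*(A(4) - 1*6) = (31 + (-20 + 2)/(10 - 3))*((-¼ - 3/2*4) - 1*6) = (31 - 18/7)*((-¼ - 6) - 6) = (31 - 18*⅐)*(-25/4 - 6) = (31 - 18/7)*(-49/4) = (199/7)*(-49/4) = -1393/4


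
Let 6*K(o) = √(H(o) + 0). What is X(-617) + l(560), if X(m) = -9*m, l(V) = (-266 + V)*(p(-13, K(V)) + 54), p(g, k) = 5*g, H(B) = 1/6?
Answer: 2319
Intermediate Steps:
H(B) = ⅙
K(o) = √6/36 (K(o) = √(⅙ + 0)/6 = √(⅙)/6 = (√6/6)/6 = √6/36)
l(V) = 2926 - 11*V (l(V) = (-266 + V)*(5*(-13) + 54) = (-266 + V)*(-65 + 54) = (-266 + V)*(-11) = 2926 - 11*V)
X(-617) + l(560) = -9*(-617) + (2926 - 11*560) = 5553 + (2926 - 6160) = 5553 - 3234 = 2319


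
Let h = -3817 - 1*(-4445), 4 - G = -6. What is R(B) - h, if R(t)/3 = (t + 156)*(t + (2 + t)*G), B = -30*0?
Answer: 8732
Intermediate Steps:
G = 10 (G = 4 - 1*(-6) = 4 + 6 = 10)
B = 0
h = 628 (h = -3817 + 4445 = 628)
R(t) = 3*(20 + 11*t)*(156 + t) (R(t) = 3*((t + 156)*(t + (2 + t)*10)) = 3*((156 + t)*(t + (20 + 10*t))) = 3*((156 + t)*(20 + 11*t)) = 3*((20 + 11*t)*(156 + t)) = 3*(20 + 11*t)*(156 + t))
R(B) - h = (9360 + 33*0² + 5208*0) - 1*628 = (9360 + 33*0 + 0) - 628 = (9360 + 0 + 0) - 628 = 9360 - 628 = 8732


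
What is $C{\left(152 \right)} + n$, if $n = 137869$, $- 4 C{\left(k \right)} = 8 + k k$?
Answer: $132091$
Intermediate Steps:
$C{\left(k \right)} = -2 - \frac{k^{2}}{4}$ ($C{\left(k \right)} = - \frac{8 + k k}{4} = - \frac{8 + k^{2}}{4} = -2 - \frac{k^{2}}{4}$)
$C{\left(152 \right)} + n = \left(-2 - \frac{152^{2}}{4}\right) + 137869 = \left(-2 - 5776\right) + 137869 = -5778 + 137869 = 132091$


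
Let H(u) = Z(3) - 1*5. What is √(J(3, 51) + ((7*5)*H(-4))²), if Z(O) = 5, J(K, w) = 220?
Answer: 2*√55 ≈ 14.832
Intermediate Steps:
H(u) = 0 (H(u) = 5 - 1*5 = 5 - 5 = 0)
√(J(3, 51) + ((7*5)*H(-4))²) = √(220 + ((7*5)*0)²) = √(220 + (35*0)²) = √(220 + 0²) = √(220 + 0) = √220 = 2*√55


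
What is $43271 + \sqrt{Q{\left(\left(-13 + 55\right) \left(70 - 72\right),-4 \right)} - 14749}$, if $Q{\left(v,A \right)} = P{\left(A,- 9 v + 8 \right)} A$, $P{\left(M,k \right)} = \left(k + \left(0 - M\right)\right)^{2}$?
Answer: $43271 + i \sqrt{2374045} \approx 43271.0 + 1540.8 i$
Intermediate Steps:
$P{\left(M,k \right)} = \left(k - M\right)^{2}$
$Q{\left(v,A \right)} = A \left(-8 + A + 9 v\right)^{2}$ ($Q{\left(v,A \right)} = \left(A - \left(- 9 v + 8\right)\right)^{2} A = \left(A - \left(8 - 9 v\right)\right)^{2} A = \left(A + \left(-8 + 9 v\right)\right)^{2} A = \left(-8 + A + 9 v\right)^{2} A = A \left(-8 + A + 9 v\right)^{2}$)
$43271 + \sqrt{Q{\left(\left(-13 + 55\right) \left(70 - 72\right),-4 \right)} - 14749} = 43271 + \sqrt{- 4 \left(-8 - 4 + 9 \left(-13 + 55\right) \left(70 - 72\right)\right)^{2} - 14749} = 43271 + \sqrt{- 4 \left(-8 - 4 + 9 \cdot 42 \left(-2\right)\right)^{2} - 14749} = 43271 + \sqrt{- 4 \left(-8 - 4 + 9 \left(-84\right)\right)^{2} - 14749} = 43271 + \sqrt{- 4 \left(-8 - 4 - 756\right)^{2} - 14749} = 43271 + \sqrt{- 4 \left(-768\right)^{2} - 14749} = 43271 + \sqrt{\left(-4\right) 589824 - 14749} = 43271 + \sqrt{-2359296 - 14749} = 43271 + \sqrt{-2374045} = 43271 + i \sqrt{2374045}$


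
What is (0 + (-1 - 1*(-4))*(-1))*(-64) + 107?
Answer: 299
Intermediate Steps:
(0 + (-1 - 1*(-4))*(-1))*(-64) + 107 = (0 + (-1 + 4)*(-1))*(-64) + 107 = (0 + 3*(-1))*(-64) + 107 = (0 - 3)*(-64) + 107 = -3*(-64) + 107 = 192 + 107 = 299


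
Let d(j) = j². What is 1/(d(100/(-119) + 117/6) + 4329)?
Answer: 56644/264934357 ≈ 0.00021380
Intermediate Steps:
1/(d(100/(-119) + 117/6) + 4329) = 1/((100/(-119) + 117/6)² + 4329) = 1/((100*(-1/119) + 117*(⅙))² + 4329) = 1/((-100/119 + 39/2)² + 4329) = 1/((4441/238)² + 4329) = 1/(19722481/56644 + 4329) = 1/(264934357/56644) = 56644/264934357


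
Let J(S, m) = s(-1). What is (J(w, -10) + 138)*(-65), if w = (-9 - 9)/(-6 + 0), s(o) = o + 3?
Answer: -9100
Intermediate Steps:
s(o) = 3 + o
w = 3 (w = -18/(-6) = -18*(-⅙) = 3)
J(S, m) = 2 (J(S, m) = 3 - 1 = 2)
(J(w, -10) + 138)*(-65) = (2 + 138)*(-65) = 140*(-65) = -9100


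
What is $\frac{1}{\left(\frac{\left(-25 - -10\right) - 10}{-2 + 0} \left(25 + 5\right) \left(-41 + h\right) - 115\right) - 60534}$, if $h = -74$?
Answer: $- \frac{1}{103774} \approx -9.6363 \cdot 10^{-6}$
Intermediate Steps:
$\frac{1}{\left(\frac{\left(-25 - -10\right) - 10}{-2 + 0} \left(25 + 5\right) \left(-41 + h\right) - 115\right) - 60534} = \frac{1}{\left(\frac{\left(-25 - -10\right) - 10}{-2 + 0} \left(25 + 5\right) \left(-41 - 74\right) - 115\right) - 60534} = \frac{1}{\left(\frac{\left(-25 + 10\right) - 10}{-2} \cdot 30 \left(-115\right) - 115\right) - 60534} = \frac{1}{\left(\left(-15 - 10\right) \left(- \frac{1}{2}\right) \left(-3450\right) - 115\right) - 60534} = \frac{1}{\left(\left(-25\right) \left(- \frac{1}{2}\right) \left(-3450\right) - 115\right) - 60534} = \frac{1}{\left(\frac{25}{2} \left(-3450\right) - 115\right) - 60534} = \frac{1}{\left(-43125 - 115\right) - 60534} = \frac{1}{-43240 - 60534} = \frac{1}{-103774} = - \frac{1}{103774}$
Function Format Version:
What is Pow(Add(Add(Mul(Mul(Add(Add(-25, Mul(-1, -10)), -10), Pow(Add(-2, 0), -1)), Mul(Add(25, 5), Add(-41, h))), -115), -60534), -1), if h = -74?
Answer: Rational(-1, 103774) ≈ -9.6363e-6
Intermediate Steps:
Pow(Add(Add(Mul(Mul(Add(Add(-25, Mul(-1, -10)), -10), Pow(Add(-2, 0), -1)), Mul(Add(25, 5), Add(-41, h))), -115), -60534), -1) = Pow(Add(Add(Mul(Mul(Add(Add(-25, Mul(-1, -10)), -10), Pow(Add(-2, 0), -1)), Mul(Add(25, 5), Add(-41, -74))), -115), -60534), -1) = Pow(Add(Add(Mul(Mul(Add(Add(-25, 10), -10), Pow(-2, -1)), Mul(30, -115)), -115), -60534), -1) = Pow(Add(Add(Mul(Mul(Add(-15, -10), Rational(-1, 2)), -3450), -115), -60534), -1) = Pow(Add(Add(Mul(Mul(-25, Rational(-1, 2)), -3450), -115), -60534), -1) = Pow(Add(Add(Mul(Rational(25, 2), -3450), -115), -60534), -1) = Pow(Add(Add(-43125, -115), -60534), -1) = Pow(Add(-43240, -60534), -1) = Pow(-103774, -1) = Rational(-1, 103774)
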